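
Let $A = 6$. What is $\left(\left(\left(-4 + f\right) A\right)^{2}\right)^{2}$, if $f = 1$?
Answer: $104976$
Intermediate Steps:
$\left(\left(\left(-4 + f\right) A\right)^{2}\right)^{2} = \left(\left(\left(-4 + 1\right) 6\right)^{2}\right)^{2} = \left(\left(\left(-3\right) 6\right)^{2}\right)^{2} = \left(\left(-18\right)^{2}\right)^{2} = 324^{2} = 104976$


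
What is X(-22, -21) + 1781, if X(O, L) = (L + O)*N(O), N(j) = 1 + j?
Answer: 2684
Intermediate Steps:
X(O, L) = (1 + O)*(L + O) (X(O, L) = (L + O)*(1 + O) = (1 + O)*(L + O))
X(-22, -21) + 1781 = (1 - 22)*(-21 - 22) + 1781 = -21*(-43) + 1781 = 903 + 1781 = 2684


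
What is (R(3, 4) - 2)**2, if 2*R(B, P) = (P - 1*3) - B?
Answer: 9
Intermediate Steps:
R(B, P) = -3/2 + P/2 - B/2 (R(B, P) = ((P - 1*3) - B)/2 = ((P - 3) - B)/2 = ((-3 + P) - B)/2 = (-3 + P - B)/2 = -3/2 + P/2 - B/2)
(R(3, 4) - 2)**2 = ((-3/2 + (1/2)*4 - 1/2*3) - 2)**2 = ((-3/2 + 2 - 3/2) - 2)**2 = (-1 - 2)**2 = (-3)**2 = 9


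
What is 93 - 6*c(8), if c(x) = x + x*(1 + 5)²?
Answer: -1683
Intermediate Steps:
c(x) = 37*x (c(x) = x + x*6² = x + x*36 = x + 36*x = 37*x)
93 - 6*c(8) = 93 - 222*8 = 93 - 6*296 = 93 - 1776 = -1683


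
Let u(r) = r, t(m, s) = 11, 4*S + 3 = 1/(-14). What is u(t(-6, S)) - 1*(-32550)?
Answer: 32561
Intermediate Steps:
S = -43/56 (S = -¾ + (¼)/(-14) = -¾ + (¼)*(-1/14) = -¾ - 1/56 = -43/56 ≈ -0.76786)
u(t(-6, S)) - 1*(-32550) = 11 - 1*(-32550) = 11 + 32550 = 32561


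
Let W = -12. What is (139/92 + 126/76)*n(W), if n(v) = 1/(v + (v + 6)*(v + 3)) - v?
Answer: 2797195/73416 ≈ 38.101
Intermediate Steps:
n(v) = 1/(v + (3 + v)*(6 + v)) - v (n(v) = 1/(v + (6 + v)*(3 + v)) - v = 1/(v + (3 + v)*(6 + v)) - v)
(139/92 + 126/76)*n(W) = (139/92 + 126/76)*((1 - 1*(-12)³ - 18*(-12) - 10*(-12)²)/(18 + (-12)² + 10*(-12))) = (139*(1/92) + 126*(1/76))*((1 - 1*(-1728) + 216 - 10*144)/(18 + 144 - 120)) = (139/92 + 63/38)*((1 + 1728 + 216 - 1440)/42) = 5539*((1/42)*505)/1748 = (5539/1748)*(505/42) = 2797195/73416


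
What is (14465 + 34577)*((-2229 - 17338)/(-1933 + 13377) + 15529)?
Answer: 4357242150989/5722 ≈ 7.6149e+8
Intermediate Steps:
(14465 + 34577)*((-2229 - 17338)/(-1933 + 13377) + 15529) = 49042*(-19567/11444 + 15529) = 49042*(177694309/11444) = 4357242150989/5722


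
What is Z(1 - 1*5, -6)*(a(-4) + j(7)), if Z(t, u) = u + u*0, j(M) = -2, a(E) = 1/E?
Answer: 27/2 ≈ 13.500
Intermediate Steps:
Z(t, u) = u (Z(t, u) = u + 0 = u)
Z(1 - 1*5, -6)*(a(-4) + j(7)) = -6*(1/(-4) - 2) = -6*(-¼ - 2) = -6*(-9/4) = 27/2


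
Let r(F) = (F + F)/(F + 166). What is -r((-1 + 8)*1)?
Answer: -14/173 ≈ -0.080925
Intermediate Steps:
r(F) = 2*F/(166 + F) (r(F) = (2*F)/(166 + F) = 2*F/(166 + F))
-r((-1 + 8)*1) = -2*(-1 + 8)*1/(166 + (-1 + 8)*1) = -2*7*1/(166 + 7*1) = -2*7/(166 + 7) = -2*7/173 = -1*14/173 = -14/173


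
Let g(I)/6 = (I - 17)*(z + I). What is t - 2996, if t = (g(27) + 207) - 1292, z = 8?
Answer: -1981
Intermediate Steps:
g(I) = 6*(-17 + I)*(8 + I) (g(I) = 6*((I - 17)*(8 + I)) = 6*((-17 + I)*(8 + I)) = 6*(-17 + I)*(8 + I))
t = 1015 (t = ((-816 - 54*27 + 6*27²) + 207) - 1292 = ((-816 - 1458 + 6*729) + 207) - 1292 = ((-816 - 1458 + 4374) + 207) - 1292 = (2100 + 207) - 1292 = 2307 - 1292 = 1015)
t - 2996 = 1015 - 2996 = -1981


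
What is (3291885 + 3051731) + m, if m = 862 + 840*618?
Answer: 6863598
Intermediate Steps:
m = 519982 (m = 862 + 519120 = 519982)
(3291885 + 3051731) + m = (3291885 + 3051731) + 519982 = 6343616 + 519982 = 6863598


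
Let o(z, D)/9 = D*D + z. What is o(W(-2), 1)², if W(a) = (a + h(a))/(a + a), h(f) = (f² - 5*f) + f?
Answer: 729/4 ≈ 182.25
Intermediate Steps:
h(f) = f² - 4*f
W(a) = (a + a*(-4 + a))/(2*a) (W(a) = (a + a*(-4 + a))/(a + a) = (a + a*(-4 + a))/((2*a)) = (a + a*(-4 + a))*(1/(2*a)) = (a + a*(-4 + a))/(2*a))
o(z, D) = 9*z + 9*D² (o(z, D) = 9*(D*D + z) = 9*(D² + z) = 9*(z + D²) = 9*z + 9*D²)
o(W(-2), 1)² = (9*(-3/2 + (½)*(-2)) + 9*1²)² = (9*(-3/2 - 1) + 9*1)² = (9*(-5/2) + 9)² = (-45/2 + 9)² = (-27/2)² = 729/4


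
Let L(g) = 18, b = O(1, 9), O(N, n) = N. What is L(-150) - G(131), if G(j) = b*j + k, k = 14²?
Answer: -309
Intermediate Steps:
b = 1
k = 196
G(j) = 196 + j (G(j) = 1*j + 196 = j + 196 = 196 + j)
L(-150) - G(131) = 18 - (196 + 131) = 18 - 1*327 = 18 - 327 = -309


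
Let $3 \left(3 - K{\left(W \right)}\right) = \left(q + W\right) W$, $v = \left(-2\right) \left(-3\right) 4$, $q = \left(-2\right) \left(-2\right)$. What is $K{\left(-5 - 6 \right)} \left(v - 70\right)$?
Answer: $\frac{3128}{3} \approx 1042.7$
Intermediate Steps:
$q = 4$
$v = 24$ ($v = 6 \cdot 4 = 24$)
$K{\left(W \right)} = 3 - \frac{W \left(4 + W\right)}{3}$ ($K{\left(W \right)} = 3 - \frac{\left(4 + W\right) W}{3} = 3 - \frac{W \left(4 + W\right)}{3}$)
$K{\left(-5 - 6 \right)} \left(v - 70\right) = \left(3 - \frac{4 \left(-5 - 6\right)}{3} - \frac{\left(-5 - 6\right)^{2}}{3}\right) \left(24 - 70\right) = \left(3 - - \frac{44}{3} - \frac{\left(-11\right)^{2}}{3}\right) \left(-46\right) = \left(3 + \frac{44}{3} - \frac{121}{3}\right) \left(-46\right) = \left(- \frac{68}{3}\right) \left(-46\right) = \frac{3128}{3}$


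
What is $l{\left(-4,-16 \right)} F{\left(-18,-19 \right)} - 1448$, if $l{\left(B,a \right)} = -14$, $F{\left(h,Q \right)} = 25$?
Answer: $-1798$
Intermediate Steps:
$l{\left(-4,-16 \right)} F{\left(-18,-19 \right)} - 1448 = \left(-14\right) 25 - 1448 = -350 - 1448 = -1798$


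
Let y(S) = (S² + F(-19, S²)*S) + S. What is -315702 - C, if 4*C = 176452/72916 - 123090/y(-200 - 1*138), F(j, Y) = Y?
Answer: -36928092521532320/116971136269 ≈ -3.1570e+5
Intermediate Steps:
y(S) = S + S² + S³ (y(S) = (S² + S²*S) + S = (S² + S³) + S = S + S² + S³)
C = 70859136482/116971136269 (C = (176452/72916 - 123090*1/((-200 - 1*138)*(1 + (-200 - 1*138) + (-200 - 1*138)²)))/4 = (176452*(1/72916) - 123090*1/((-200 - 138)*(1 + (-200 - 138) + (-200 - 138)²)))/4 = (44113/18229 - 123090*(-1/(338*(1 - 338 + (-338)²))))/4 = (44113/18229 - 123090*(-1/(338*(1 - 338 + 114244))))/4 = (44113/18229 - 123090/((-338*113907)))/4 = (44113/18229 - 123090/(-38500566))/4 = (44113/18229 - 123090*(-1/38500566))/4 = (44113/18229 + 20515/6416761)/4 = (¼)*(283436545928/116971136269) = 70859136482/116971136269 ≈ 0.60578)
-315702 - C = -315702 - 1*70859136482/116971136269 = -315702 - 70859136482/116971136269 = -36928092521532320/116971136269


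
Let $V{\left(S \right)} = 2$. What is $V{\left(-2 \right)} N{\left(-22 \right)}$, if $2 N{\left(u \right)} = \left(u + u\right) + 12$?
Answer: $-32$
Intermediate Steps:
$N{\left(u \right)} = 6 + u$ ($N{\left(u \right)} = \frac{\left(u + u\right) + 12}{2} = \frac{2 u + 12}{2} = \frac{12 + 2 u}{2} = 6 + u$)
$V{\left(-2 \right)} N{\left(-22 \right)} = 2 \left(6 - 22\right) = 2 \left(-16\right) = -32$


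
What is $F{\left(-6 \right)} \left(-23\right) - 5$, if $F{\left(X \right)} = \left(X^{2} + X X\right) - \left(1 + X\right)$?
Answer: $-1776$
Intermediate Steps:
$F{\left(X \right)} = -1 - X + 2 X^{2}$ ($F{\left(X \right)} = \left(X^{2} + X^{2}\right) - \left(1 + X\right) = 2 X^{2} - \left(1 + X\right) = -1 - X + 2 X^{2}$)
$F{\left(-6 \right)} \left(-23\right) - 5 = \left(-1 - -6 + 2 \left(-6\right)^{2}\right) \left(-23\right) - 5 = \left(-1 + 6 + 2 \cdot 36\right) \left(-23\right) - 5 = \left(-1 + 6 + 72\right) \left(-23\right) - 5 = 77 \left(-23\right) - 5 = -1771 - 5 = -1776$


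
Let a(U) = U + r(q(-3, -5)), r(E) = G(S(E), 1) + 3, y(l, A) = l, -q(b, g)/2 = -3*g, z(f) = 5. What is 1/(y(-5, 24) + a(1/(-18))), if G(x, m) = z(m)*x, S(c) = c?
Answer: -18/2737 ≈ -0.0065765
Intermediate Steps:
q(b, g) = 6*g (q(b, g) = -(-6)*g = 6*g)
G(x, m) = 5*x
r(E) = 3 + 5*E (r(E) = 5*E + 3 = 3 + 5*E)
a(U) = -147 + U (a(U) = U + (3 + 5*(6*(-5))) = U + (3 + 5*(-30)) = U + (3 - 150) = U - 147 = -147 + U)
1/(y(-5, 24) + a(1/(-18))) = 1/(-5 + (-147 + 1/(-18))) = 1/(-5 + (-147 - 1/18)) = 1/(-5 - 2647/18) = 1/(-2737/18) = -18/2737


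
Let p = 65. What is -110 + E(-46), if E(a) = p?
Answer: -45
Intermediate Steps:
E(a) = 65
-110 + E(-46) = -110 + 65 = -45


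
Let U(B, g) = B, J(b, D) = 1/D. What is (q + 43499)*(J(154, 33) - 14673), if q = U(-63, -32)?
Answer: -21032058688/33 ≈ -6.3734e+8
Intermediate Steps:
q = -63
(q + 43499)*(J(154, 33) - 14673) = (-63 + 43499)*(1/33 - 14673) = 43436*(1/33 - 14673) = 43436*(-484208/33) = -21032058688/33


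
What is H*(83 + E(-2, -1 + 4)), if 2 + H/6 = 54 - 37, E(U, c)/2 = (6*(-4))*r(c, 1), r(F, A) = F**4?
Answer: -342450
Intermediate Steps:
E(U, c) = -48*c**4 (E(U, c) = 2*((6*(-4))*c**4) = 2*(-24*c**4) = -48*c**4)
H = 90 (H = -12 + 6*(54 - 37) = -12 + 6*17 = -12 + 102 = 90)
H*(83 + E(-2, -1 + 4)) = 90*(83 - 48*(-1 + 4)**4) = 90*(83 - 48*3**4) = 90*(83 - 48*81) = 90*(83 - 3888) = 90*(-3805) = -342450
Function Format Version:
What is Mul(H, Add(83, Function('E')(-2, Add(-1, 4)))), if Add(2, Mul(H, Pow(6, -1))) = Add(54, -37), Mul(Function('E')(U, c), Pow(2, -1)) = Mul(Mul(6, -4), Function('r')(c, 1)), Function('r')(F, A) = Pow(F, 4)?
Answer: -342450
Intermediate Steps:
Function('E')(U, c) = Mul(-48, Pow(c, 4)) (Function('E')(U, c) = Mul(2, Mul(Mul(6, -4), Pow(c, 4))) = Mul(2, Mul(-24, Pow(c, 4))) = Mul(-48, Pow(c, 4)))
H = 90 (H = Add(-12, Mul(6, Add(54, -37))) = Add(-12, Mul(6, 17)) = Add(-12, 102) = 90)
Mul(H, Add(83, Function('E')(-2, Add(-1, 4)))) = Mul(90, Add(83, Mul(-48, Pow(Add(-1, 4), 4)))) = Mul(90, Add(83, Mul(-48, Pow(3, 4)))) = Mul(90, Add(83, Mul(-48, 81))) = Mul(90, Add(83, -3888)) = Mul(90, -3805) = -342450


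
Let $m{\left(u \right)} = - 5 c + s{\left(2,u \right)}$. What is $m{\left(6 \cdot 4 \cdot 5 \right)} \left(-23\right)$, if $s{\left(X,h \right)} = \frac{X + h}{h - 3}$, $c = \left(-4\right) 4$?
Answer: $- \frac{218086}{117} \approx -1864.0$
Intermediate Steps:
$c = -16$
$s{\left(X,h \right)} = \frac{X + h}{-3 + h}$
$m{\left(u \right)} = 80 + \frac{2 + u}{-3 + u}$ ($m{\left(u \right)} = \left(-5\right) \left(-16\right) + \frac{2 + u}{-3 + u} = 80 + \frac{2 + u}{-3 + u}$)
$m{\left(6 \cdot 4 \cdot 5 \right)} \left(-23\right) = \frac{-238 + 81 \cdot 6 \cdot 4 \cdot 5}{-3 + 6 \cdot 4 \cdot 5} \left(-23\right) = \frac{-238 + 81 \cdot 24 \cdot 5}{-3 + 24 \cdot 5} \left(-23\right) = \frac{-238 + 81 \cdot 120}{-3 + 120} \left(-23\right) = \frac{-238 + 9720}{117} \left(-23\right) = \frac{1}{117} \cdot 9482 \left(-23\right) = \frac{9482}{117} \left(-23\right) = - \frac{218086}{117}$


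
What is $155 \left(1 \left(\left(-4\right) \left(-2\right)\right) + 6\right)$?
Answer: $2170$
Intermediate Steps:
$155 \left(1 \left(\left(-4\right) \left(-2\right)\right) + 6\right) = 155 \left(1 \cdot 8 + 6\right) = 155 \left(8 + 6\right) = 155 \cdot 14 = 2170$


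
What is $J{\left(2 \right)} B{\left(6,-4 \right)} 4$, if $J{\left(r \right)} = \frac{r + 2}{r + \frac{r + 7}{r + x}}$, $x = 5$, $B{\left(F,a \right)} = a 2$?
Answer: $- \frac{896}{23} \approx -38.957$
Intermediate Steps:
$B{\left(F,a \right)} = 2 a$
$J{\left(r \right)} = \frac{2 + r}{r + \frac{7 + r}{5 + r}}$ ($J{\left(r \right)} = \frac{r + 2}{r + \frac{r + 7}{r + 5}} = \frac{2 + r}{r + \frac{7 + r}{5 + r}}$)
$J{\left(2 \right)} B{\left(6,-4 \right)} 4 = \frac{10 + 2^{2} + 7 \cdot 2}{7 + 2^{2} + 6 \cdot 2} \cdot 2 \left(-4\right) 4 = \frac{10 + 4 + 14}{7 + 4 + 12} \left(\left(-8\right) 4\right) = \frac{1}{23} \cdot 28 \left(-32\right) = \frac{28}{23} \left(-32\right) = - \frac{896}{23}$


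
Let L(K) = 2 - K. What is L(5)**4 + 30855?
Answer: 30936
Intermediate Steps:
L(5)**4 + 30855 = (2 - 1*5)**4 + 30855 = (2 - 5)**4 + 30855 = (-3)**4 + 30855 = 81 + 30855 = 30936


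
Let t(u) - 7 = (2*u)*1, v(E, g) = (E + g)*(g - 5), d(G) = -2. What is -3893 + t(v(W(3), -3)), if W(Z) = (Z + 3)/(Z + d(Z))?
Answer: -3934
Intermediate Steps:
W(Z) = (3 + Z)/(-2 + Z) (W(Z) = (Z + 3)/(Z - 2) = (3 + Z)/(-2 + Z))
v(E, g) = (-5 + g)*(E + g) (v(E, g) = (E + g)*(-5 + g) = (-5 + g)*(E + g))
t(u) = 7 + 2*u (t(u) = 7 + (2*u)*1 = 7 + 2*u)
-3893 + t(v(W(3), -3)) = -3893 + (7 + 2*((-3)**2 - 5*(3 + 3)/(-2 + 3) - 5*(-3) + ((3 + 3)/(-2 + 3))*(-3))) = -3893 + (7 + 2*(9 - 5*6/1 + 15 + (6/1)*(-3))) = -3893 + (7 + 2*(9 - 5*6 + 15 + (1*6)*(-3))) = -3893 + (7 + 2*(9 - 5*6 + 15 + 6*(-3))) = -3893 + (7 + 2*(9 - 30 + 15 - 18)) = -3893 + (7 + 2*(-24)) = -3893 + (7 - 48) = -3893 - 41 = -3934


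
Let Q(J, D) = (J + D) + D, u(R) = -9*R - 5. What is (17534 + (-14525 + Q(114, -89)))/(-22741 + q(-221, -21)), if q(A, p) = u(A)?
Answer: -2945/20757 ≈ -0.14188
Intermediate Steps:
u(R) = -5 - 9*R
q(A, p) = -5 - 9*A
Q(J, D) = J + 2*D (Q(J, D) = (D + J) + D = J + 2*D)
(17534 + (-14525 + Q(114, -89)))/(-22741 + q(-221, -21)) = (17534 + (-14525 + (114 + 2*(-89))))/(-22741 + (-5 - 9*(-221))) = (17534 + (-14525 + (114 - 178)))/(-22741 + (-5 + 1989)) = (17534 + (-14525 - 64))/(-22741 + 1984) = (17534 - 14589)/(-20757) = 2945*(-1/20757) = -2945/20757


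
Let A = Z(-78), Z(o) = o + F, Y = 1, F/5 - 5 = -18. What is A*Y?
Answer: -143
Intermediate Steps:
F = -65 (F = 25 + 5*(-18) = 25 - 90 = -65)
Z(o) = -65 + o (Z(o) = o - 65 = -65 + o)
A = -143 (A = -65 - 78 = -143)
A*Y = -143*1 = -143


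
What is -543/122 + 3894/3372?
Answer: -56497/17141 ≈ -3.2960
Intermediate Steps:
-543/122 + 3894/3372 = -543*1/122 + 3894*(1/3372) = -543/122 + 649/562 = -56497/17141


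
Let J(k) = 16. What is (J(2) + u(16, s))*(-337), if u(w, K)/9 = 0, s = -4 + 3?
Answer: -5392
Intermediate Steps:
s = -1
u(w, K) = 0 (u(w, K) = 9*0 = 0)
(J(2) + u(16, s))*(-337) = (16 + 0)*(-337) = 16*(-337) = -5392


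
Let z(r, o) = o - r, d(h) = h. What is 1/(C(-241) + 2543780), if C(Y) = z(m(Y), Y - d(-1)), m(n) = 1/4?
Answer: 4/10174159 ≈ 3.9315e-7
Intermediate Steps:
m(n) = 1/4
C(Y) = 3/4 + Y (C(Y) = (Y - 1*(-1)) - 1*1/4 = (Y + 1) - 1/4 = (1 + Y) - 1/4 = 3/4 + Y)
1/(C(-241) + 2543780) = 1/((3/4 - 241) + 2543780) = 1/(-961/4 + 2543780) = 1/(10174159/4) = 4/10174159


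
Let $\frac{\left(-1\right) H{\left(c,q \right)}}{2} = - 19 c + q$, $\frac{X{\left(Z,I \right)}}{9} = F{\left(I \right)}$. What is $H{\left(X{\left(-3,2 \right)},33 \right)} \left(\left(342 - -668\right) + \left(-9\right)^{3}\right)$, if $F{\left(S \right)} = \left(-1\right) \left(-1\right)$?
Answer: $77556$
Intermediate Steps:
$F{\left(S \right)} = 1$
$X{\left(Z,I \right)} = 9$ ($X{\left(Z,I \right)} = 9 \cdot 1 = 9$)
$H{\left(c,q \right)} = - 2 q + 38 c$ ($H{\left(c,q \right)} = - 2 \left(- 19 c + q\right) = - 2 \left(q - 19 c\right) = - 2 q + 38 c$)
$H{\left(X{\left(-3,2 \right)},33 \right)} \left(\left(342 - -668\right) + \left(-9\right)^{3}\right) = \left(\left(-2\right) 33 + 38 \cdot 9\right) \left(\left(342 - -668\right) + \left(-9\right)^{3}\right) = \left(-66 + 342\right) \left(\left(342 + 668\right) - 729\right) = 276 \left(1010 - 729\right) = 276 \cdot 281 = 77556$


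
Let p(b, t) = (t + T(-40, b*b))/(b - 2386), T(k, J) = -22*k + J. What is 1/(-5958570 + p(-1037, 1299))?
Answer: -3423/20397262658 ≈ -1.6782e-7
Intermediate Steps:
T(k, J) = J - 22*k
p(b, t) = (880 + t + b²)/(-2386 + b) (p(b, t) = (t + (b*b - 22*(-40)))/(b - 2386) = (t + (b² + 880))/(-2386 + b) = (t + (880 + b²))/(-2386 + b) = (880 + t + b²)/(-2386 + b))
1/(-5958570 + p(-1037, 1299)) = 1/(-5958570 + (880 + 1299 + (-1037)²)/(-2386 - 1037)) = 1/(-5958570 + (880 + 1299 + 1075369)/(-3423)) = 1/(-5958570 - 1/3423*1077548) = 1/(-5958570 - 1077548/3423) = 1/(-20397262658/3423) = -3423/20397262658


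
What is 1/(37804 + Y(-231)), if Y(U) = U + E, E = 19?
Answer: 1/37592 ≈ 2.6601e-5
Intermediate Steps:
Y(U) = 19 + U (Y(U) = U + 19 = 19 + U)
1/(37804 + Y(-231)) = 1/(37804 + (19 - 231)) = 1/(37804 - 212) = 1/37592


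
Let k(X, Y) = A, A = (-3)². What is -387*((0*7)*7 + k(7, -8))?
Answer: -3483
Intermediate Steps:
A = 9
k(X, Y) = 9
-387*((0*7)*7 + k(7, -8)) = -387*((0*7)*7 + 9) = -387*(0*7 + 9) = -387*(0 + 9) = -387*9 = -3483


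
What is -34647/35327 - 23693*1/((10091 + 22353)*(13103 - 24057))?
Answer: -12312414931061/12554918205352 ≈ -0.98068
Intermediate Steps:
-34647/35327 - 23693*1/((10091 + 22353)*(13103 - 24057)) = -34647*1/35327 - 23693/(32444*(-10954)) = -34647/35327 - 23693/(-355391576) = -34647/35327 - 23693*(-1/355391576) = -34647/35327 + 23693/355391576 = -12312414931061/12554918205352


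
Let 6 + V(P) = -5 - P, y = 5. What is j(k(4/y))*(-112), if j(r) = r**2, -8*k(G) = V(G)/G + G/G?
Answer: -21175/64 ≈ -330.86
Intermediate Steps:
V(P) = -11 - P (V(P) = -6 + (-5 - P) = -11 - P)
k(G) = -1/8 - (-11 - G)/(8*G) (k(G) = -((-11 - G)/G + G/G)/8 = -((-11 - G)/G + 1)/8 = -(1 + (-11 - G)/G)/8 = -1/8 - (-11 - G)/(8*G))
j(k(4/y))*(-112) = (11/(8*((4/5))))**2*(-112) = (11/(8*((4*(1/5)))))**2*(-112) = (11/(8*(4/5)))**2*(-112) = ((11/8)*(5/4))**2*(-112) = (55/32)**2*(-112) = (3025/1024)*(-112) = -21175/64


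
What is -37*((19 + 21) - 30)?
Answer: -370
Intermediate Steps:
-37*((19 + 21) - 30) = -37*(40 - 30) = -37*10 = -370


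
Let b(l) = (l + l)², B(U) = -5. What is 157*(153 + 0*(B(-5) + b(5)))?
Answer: 24021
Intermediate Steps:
b(l) = 4*l² (b(l) = (2*l)² = 4*l²)
157*(153 + 0*(B(-5) + b(5))) = 157*(153 + 0*(-5 + 4*5²)) = 157*(153 + 0*(-5 + 4*25)) = 157*(153 + 0*(-5 + 100)) = 157*(153 + 0*95) = 157*(153 + 0) = 157*153 = 24021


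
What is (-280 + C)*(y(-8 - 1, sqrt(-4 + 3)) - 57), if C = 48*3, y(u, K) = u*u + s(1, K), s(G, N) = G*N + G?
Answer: -3400 - 136*I ≈ -3400.0 - 136.0*I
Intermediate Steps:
s(G, N) = G + G*N
y(u, K) = 1 + K + u**2 (y(u, K) = u*u + 1*(1 + K) = u**2 + (1 + K) = 1 + K + u**2)
C = 144
(-280 + C)*(y(-8 - 1, sqrt(-4 + 3)) - 57) = (-280 + 144)*((1 + sqrt(-4 + 3) + (-8 - 1)**2) - 57) = -136*((1 + sqrt(-1) + (-9)**2) - 57) = -136*((1 + I + 81) - 57) = -136*((82 + I) - 57) = -136*(25 + I) = -3400 - 136*I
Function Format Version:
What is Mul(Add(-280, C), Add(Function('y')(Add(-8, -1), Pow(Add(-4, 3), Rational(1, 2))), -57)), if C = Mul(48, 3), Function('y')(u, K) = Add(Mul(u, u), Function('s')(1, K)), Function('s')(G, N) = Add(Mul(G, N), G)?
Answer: Add(-3400, Mul(-136, I)) ≈ Add(-3400.0, Mul(-136.00, I))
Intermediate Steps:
Function('s')(G, N) = Add(G, Mul(G, N))
Function('y')(u, K) = Add(1, K, Pow(u, 2)) (Function('y')(u, K) = Add(Mul(u, u), Mul(1, Add(1, K))) = Add(Pow(u, 2), Add(1, K)) = Add(1, K, Pow(u, 2)))
C = 144
Mul(Add(-280, C), Add(Function('y')(Add(-8, -1), Pow(Add(-4, 3), Rational(1, 2))), -57)) = Mul(Add(-280, 144), Add(Add(1, Pow(Add(-4, 3), Rational(1, 2)), Pow(Add(-8, -1), 2)), -57)) = Mul(-136, Add(Add(1, Pow(-1, Rational(1, 2)), Pow(-9, 2)), -57)) = Mul(-136, Add(Add(1, I, 81), -57)) = Mul(-136, Add(Add(82, I), -57)) = Mul(-136, Add(25, I)) = Add(-3400, Mul(-136, I))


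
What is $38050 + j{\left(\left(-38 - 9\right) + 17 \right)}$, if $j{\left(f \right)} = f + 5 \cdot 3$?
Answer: $38035$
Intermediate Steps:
$j{\left(f \right)} = 15 + f$ ($j{\left(f \right)} = f + 15 = 15 + f$)
$38050 + j{\left(\left(-38 - 9\right) + 17 \right)} = 38050 + \left(15 + \left(\left(-38 - 9\right) + 17\right)\right) = 38050 + \left(15 + \left(-47 + 17\right)\right) = 38050 + \left(15 - 30\right) = 38050 - 15 = 38035$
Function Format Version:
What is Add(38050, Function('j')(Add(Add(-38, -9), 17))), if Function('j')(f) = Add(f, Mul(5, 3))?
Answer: 38035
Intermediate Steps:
Function('j')(f) = Add(15, f) (Function('j')(f) = Add(f, 15) = Add(15, f))
Add(38050, Function('j')(Add(Add(-38, -9), 17))) = Add(38050, Add(15, Add(Add(-38, -9), 17))) = Add(38050, Add(15, Add(-47, 17))) = Add(38050, Add(15, -30)) = Add(38050, -15) = 38035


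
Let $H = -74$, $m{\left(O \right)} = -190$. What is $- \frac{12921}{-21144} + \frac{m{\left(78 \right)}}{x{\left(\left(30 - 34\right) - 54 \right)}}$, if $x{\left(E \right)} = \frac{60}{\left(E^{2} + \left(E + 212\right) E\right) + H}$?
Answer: $\frac{377778673}{21144} \approx 17867.0$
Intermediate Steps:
$x{\left(E \right)} = \frac{60}{-74 + E^{2} + E \left(212 + E\right)}$ ($x{\left(E \right)} = \frac{60}{\left(E^{2} + \left(E + 212\right) E\right) - 74} = \frac{60}{\left(E^{2} + \left(212 + E\right) E\right) - 74} = \frac{60}{\left(E^{2} + E \left(212 + E\right)\right) - 74} = \frac{60}{-74 + E^{2} + E \left(212 + E\right)}$)
$- \frac{12921}{-21144} + \frac{m{\left(78 \right)}}{x{\left(\left(30 - 34\right) - 54 \right)}} = - \frac{12921}{-21144} - \frac{190}{30 \frac{1}{-37 + \left(\left(30 - 34\right) - 54\right)^{2} + 106 \left(\left(30 - 34\right) - 54\right)}} = \left(-12921\right) \left(- \frac{1}{21144}\right) - \frac{190}{30 \frac{1}{-37 + \left(-4 - 54\right)^{2} + 106 \left(-4 - 54\right)}} = \frac{4307}{7048} - \frac{190}{30 \frac{1}{-37 + \left(-58\right)^{2} + 106 \left(-58\right)}} = \frac{4307}{7048} - \frac{190}{30 \frac{1}{-37 + 3364 - 6148}} = \frac{4307}{7048} - \frac{190}{30 \frac{1}{-2821}} = \frac{4307}{7048} - \frac{190}{30 \left(- \frac{1}{2821}\right)} = \frac{4307}{7048} - \frac{190}{- \frac{30}{2821}} = \frac{4307}{7048} - - \frac{53599}{3} = \frac{4307}{7048} + \frac{53599}{3} = \frac{377778673}{21144}$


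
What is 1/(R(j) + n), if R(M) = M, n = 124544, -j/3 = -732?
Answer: 1/126740 ≈ 7.8902e-6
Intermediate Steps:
j = 2196 (j = -3*(-732) = 2196)
1/(R(j) + n) = 1/(2196 + 124544) = 1/126740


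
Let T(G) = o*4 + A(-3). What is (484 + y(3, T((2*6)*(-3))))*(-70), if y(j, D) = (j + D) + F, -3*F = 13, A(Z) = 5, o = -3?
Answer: -99890/3 ≈ -33297.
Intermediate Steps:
F = -13/3 (F = -⅓*13 = -13/3 ≈ -4.3333)
T(G) = -7 (T(G) = -3*4 + 5 = -12 + 5 = -7)
y(j, D) = -13/3 + D + j (y(j, D) = (j + D) - 13/3 = (D + j) - 13/3 = -13/3 + D + j)
(484 + y(3, T((2*6)*(-3))))*(-70) = (484 + (-13/3 - 7 + 3))*(-70) = (484 - 25/3)*(-70) = (1427/3)*(-70) = -99890/3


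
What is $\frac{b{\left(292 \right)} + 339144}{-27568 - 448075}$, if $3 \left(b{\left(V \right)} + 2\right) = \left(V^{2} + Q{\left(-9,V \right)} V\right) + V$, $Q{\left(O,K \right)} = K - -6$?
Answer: $- \frac{396666}{475643} \approx -0.83396$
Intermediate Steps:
$Q{\left(O,K \right)} = 6 + K$ ($Q{\left(O,K \right)} = K + 6 = 6 + K$)
$b{\left(V \right)} = -2 + \frac{V}{3} + \frac{V^{2}}{3} + \frac{V \left(6 + V\right)}{3}$ ($b{\left(V \right)} = -2 + \frac{\left(V^{2} + \left(6 + V\right) V\right) + V}{3} = -2 + \frac{\left(V^{2} + V \left(6 + V\right)\right) + V}{3} = -2 + \frac{V + V^{2} + V \left(6 + V\right)}{3} = -2 + \left(\frac{V}{3} + \frac{V^{2}}{3} + \frac{V \left(6 + V\right)}{3}\right) = -2 + \frac{V}{3} + \frac{V^{2}}{3} + \frac{V \left(6 + V\right)}{3}$)
$\frac{b{\left(292 \right)} + 339144}{-27568 - 448075} = \frac{\left(-2 + \frac{2 \cdot 292^{2}}{3} + \frac{7}{3} \cdot 292\right) + 339144}{-27568 - 448075} = \frac{\left(-2 + \frac{2}{3} \cdot 85264 + \frac{2044}{3}\right) + 339144}{-475643} = \left(\left(-2 + \frac{170528}{3} + \frac{2044}{3}\right) + 339144\right) \left(- \frac{1}{475643}\right) = \left(57522 + 339144\right) \left(- \frac{1}{475643}\right) = 396666 \left(- \frac{1}{475643}\right) = - \frac{396666}{475643}$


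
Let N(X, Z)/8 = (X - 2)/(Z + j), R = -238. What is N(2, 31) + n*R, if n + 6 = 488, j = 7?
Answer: -114716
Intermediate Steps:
n = 482 (n = -6 + 488 = 482)
N(X, Z) = 8*(-2 + X)/(7 + Z) (N(X, Z) = 8*((X - 2)/(Z + 7)) = 8*((-2 + X)/(7 + Z)) = 8*(-2 + X)/(7 + Z))
N(2, 31) + n*R = 8*(-2 + 2)/(7 + 31) + 482*(-238) = 8*0/38 - 114716 = 8*(1/38)*0 - 114716 = 0 - 114716 = -114716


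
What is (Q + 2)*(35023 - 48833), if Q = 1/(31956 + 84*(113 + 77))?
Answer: -661726865/23958 ≈ -27620.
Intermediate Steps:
Q = 1/47916 (Q = 1/(31956 + 84*190) = 1/(31956 + 15960) = 1/47916 ≈ 2.0870e-5)
(Q + 2)*(35023 - 48833) = (1/47916 + 2)*(35023 - 48833) = (95833/47916)*(-13810) = -661726865/23958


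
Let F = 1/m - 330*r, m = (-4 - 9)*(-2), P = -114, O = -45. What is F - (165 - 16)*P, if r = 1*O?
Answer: 827737/26 ≈ 31836.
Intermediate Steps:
m = 26 (m = -13*(-2) = 26)
r = -45 (r = 1*(-45) = -45)
F = 386101/26 (F = 1/26 - 330*(-45) = 1/26 + 14850 = 386101/26 ≈ 14850.)
F - (165 - 16)*P = 386101/26 - (165 - 16)*(-114) = 386101/26 - 149*(-114) = 386101/26 - 1*(-16986) = 386101/26 + 16986 = 827737/26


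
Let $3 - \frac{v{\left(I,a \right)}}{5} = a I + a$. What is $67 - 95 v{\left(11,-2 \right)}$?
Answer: $-12758$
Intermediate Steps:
$v{\left(I,a \right)} = 15 - 5 a - 5 I a$ ($v{\left(I,a \right)} = 15 - 5 \left(a I + a\right) = 15 - 5 \left(I a + a\right) = 15 - 5 \left(a + I a\right) = 15 - \left(5 a + 5 I a\right) = 15 - 5 a - 5 I a$)
$67 - 95 v{\left(11,-2 \right)} = 67 - 95 \left(15 - -10 - 55 \left(-2\right)\right) = 67 - 95 \left(15 + 10 + 110\right) = 67 - 12825 = -12758$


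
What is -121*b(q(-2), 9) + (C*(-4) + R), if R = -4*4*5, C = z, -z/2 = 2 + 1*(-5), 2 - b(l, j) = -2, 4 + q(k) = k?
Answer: -588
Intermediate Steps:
q(k) = -4 + k
b(l, j) = 4 (b(l, j) = 2 - 1*(-2) = 2 + 2 = 4)
z = 6 (z = -2*(2 + 1*(-5)) = -2*(2 - 5) = -2*(-3) = 6)
C = 6
R = -80 (R = -16*5 = -80)
-121*b(q(-2), 9) + (C*(-4) + R) = -121*4 + (6*(-4) - 80) = -484 + (-24 - 80) = -484 - 104 = -588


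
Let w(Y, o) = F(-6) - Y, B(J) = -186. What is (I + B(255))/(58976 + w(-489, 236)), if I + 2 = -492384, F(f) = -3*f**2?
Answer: -492572/59357 ≈ -8.2985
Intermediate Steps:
I = -492386 (I = -2 - 492384 = -492386)
w(Y, o) = -108 - Y (w(Y, o) = -3*(-6)**2 - Y = -3*36 - Y = -108 - Y)
(I + B(255))/(58976 + w(-489, 236)) = (-492386 - 186)/(58976 + (-108 - 1*(-489))) = -492572/(58976 + (-108 + 489)) = -492572/(58976 + 381) = -492572/59357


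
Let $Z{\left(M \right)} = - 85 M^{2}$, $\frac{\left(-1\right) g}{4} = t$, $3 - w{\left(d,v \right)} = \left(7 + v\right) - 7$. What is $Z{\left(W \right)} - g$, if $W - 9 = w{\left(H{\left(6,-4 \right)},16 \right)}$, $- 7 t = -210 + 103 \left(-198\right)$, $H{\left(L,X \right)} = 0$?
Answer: $\frac{72896}{7} \approx 10414.0$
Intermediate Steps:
$w{\left(d,v \right)} = 3 - v$ ($w{\left(d,v \right)} = 3 - \left(\left(7 + v\right) - 7\right) = 3 - v$)
$t = \frac{20604}{7}$ ($t = - \frac{-210 + 103 \left(-198\right)}{7} = - \frac{-210 - 20394}{7} = \left(- \frac{1}{7}\right) \left(-20604\right) = \frac{20604}{7} \approx 2943.4$)
$g = - \frac{82416}{7}$ ($g = \left(-4\right) \frac{20604}{7} = - \frac{82416}{7} \approx -11774.0$)
$W = -4$ ($W = 9 + \left(3 - 16\right) = 9 - 13 = -4$)
$Z{\left(W \right)} - g = - 85 \left(-4\right)^{2} - - \frac{82416}{7} = \left(-85\right) 16 + \frac{82416}{7} = -1360 + \frac{82416}{7} = \frac{72896}{7}$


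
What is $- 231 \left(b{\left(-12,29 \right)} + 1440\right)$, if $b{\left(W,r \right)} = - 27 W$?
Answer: $-407484$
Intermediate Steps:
$- 231 \left(b{\left(-12,29 \right)} + 1440\right) = - 231 \left(\left(-27\right) \left(-12\right) + 1440\right) = - 231 \left(324 + 1440\right) = \left(-231\right) 1764 = -407484$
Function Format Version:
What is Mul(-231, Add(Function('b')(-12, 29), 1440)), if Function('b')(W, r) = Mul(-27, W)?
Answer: -407484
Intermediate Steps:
Mul(-231, Add(Function('b')(-12, 29), 1440)) = Mul(-231, Add(Mul(-27, -12), 1440)) = Mul(-231, Add(324, 1440)) = Mul(-231, 1764) = -407484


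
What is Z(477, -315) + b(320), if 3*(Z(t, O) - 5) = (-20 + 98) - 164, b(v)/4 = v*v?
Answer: 1228729/3 ≈ 4.0958e+5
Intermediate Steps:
b(v) = 4*v**2 (b(v) = 4*(v*v) = 4*v**2)
Z(t, O) = -71/3 (Z(t, O) = 5 + ((-20 + 98) - 164)/3 = 5 + (78 - 164)/3 = 5 + (1/3)*(-86) = 5 - 86/3 = -71/3)
Z(477, -315) + b(320) = -71/3 + 4*320**2 = -71/3 + 4*102400 = -71/3 + 409600 = 1228729/3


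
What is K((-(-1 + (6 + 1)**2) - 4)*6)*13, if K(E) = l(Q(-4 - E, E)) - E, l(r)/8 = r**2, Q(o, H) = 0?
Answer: 4056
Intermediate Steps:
l(r) = 8*r**2
K(E) = -E (K(E) = 8*0**2 - E = 8*0 - E = 0 - E = -E)
K((-(-1 + (6 + 1)**2) - 4)*6)*13 = -(-(-1 + (6 + 1)**2) - 4)*6*13 = -(-(-1 + 7**2) - 4)*6*13 = -(-(-1 + 49) - 4)*6*13 = -(-1*48 - 4)*6*13 = -(-48 - 4)*6*13 = -(-52)*6*13 = -1*(-312)*13 = 312*13 = 4056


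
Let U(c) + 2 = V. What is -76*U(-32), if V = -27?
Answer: 2204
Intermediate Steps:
U(c) = -29 (U(c) = -2 - 27 = -29)
-76*U(-32) = -76*(-29) = 2204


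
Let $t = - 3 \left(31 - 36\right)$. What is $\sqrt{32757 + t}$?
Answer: $2 \sqrt{8193} \approx 181.03$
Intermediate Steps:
$t = 15$ ($t = \left(-3\right) \left(-5\right) = 15$)
$\sqrt{32757 + t} = \sqrt{32757 + 15} = \sqrt{32772} = 2 \sqrt{8193}$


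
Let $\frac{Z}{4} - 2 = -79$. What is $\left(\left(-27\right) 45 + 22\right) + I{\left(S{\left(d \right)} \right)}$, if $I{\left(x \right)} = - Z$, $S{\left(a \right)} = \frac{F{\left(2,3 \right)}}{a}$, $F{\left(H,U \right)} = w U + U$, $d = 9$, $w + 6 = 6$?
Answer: $-885$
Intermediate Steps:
$w = 0$ ($w = -6 + 6 = 0$)
$Z = -308$ ($Z = 8 + 4 \left(-79\right) = 8 - 316 = -308$)
$F{\left(H,U \right)} = U$ ($F{\left(H,U \right)} = 0 U + U = 0 + U = U$)
$S{\left(a \right)} = \frac{3}{a}$
$I{\left(x \right)} = 308$ ($I{\left(x \right)} = \left(-1\right) \left(-308\right) = 308$)
$\left(\left(-27\right) 45 + 22\right) + I{\left(S{\left(d \right)} \right)} = \left(\left(-27\right) 45 + 22\right) + 308 = \left(-1215 + 22\right) + 308 = -1193 + 308 = -885$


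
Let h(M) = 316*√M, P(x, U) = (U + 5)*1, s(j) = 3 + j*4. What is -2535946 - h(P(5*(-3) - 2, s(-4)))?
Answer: -2535946 - 632*I*√2 ≈ -2.5359e+6 - 893.78*I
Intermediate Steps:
s(j) = 3 + 4*j
P(x, U) = 5 + U (P(x, U) = (5 + U)*1 = 5 + U)
-2535946 - h(P(5*(-3) - 2, s(-4))) = -2535946 - 316*√(5 + (3 + 4*(-4))) = -2535946 - 316*√(5 + (3 - 16)) = -2535946 - 316*√(5 - 13) = -2535946 - 316*√(-8) = -2535946 - 316*2*I*√2 = -2535946 - 632*I*√2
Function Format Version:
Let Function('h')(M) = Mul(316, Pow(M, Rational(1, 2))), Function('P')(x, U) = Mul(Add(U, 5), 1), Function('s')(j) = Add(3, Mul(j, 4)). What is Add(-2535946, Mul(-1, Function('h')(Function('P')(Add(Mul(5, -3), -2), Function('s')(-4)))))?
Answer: Add(-2535946, Mul(-632, I, Pow(2, Rational(1, 2)))) ≈ Add(-2.5359e+6, Mul(-893.78, I))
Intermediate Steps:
Function('s')(j) = Add(3, Mul(4, j))
Function('P')(x, U) = Add(5, U) (Function('P')(x, U) = Mul(Add(5, U), 1) = Add(5, U))
Add(-2535946, Mul(-1, Function('h')(Function('P')(Add(Mul(5, -3), -2), Function('s')(-4))))) = Add(-2535946, Mul(-1, Mul(316, Pow(Add(5, Add(3, Mul(4, -4))), Rational(1, 2))))) = Add(-2535946, Mul(-1, Mul(316, Pow(Add(5, Add(3, -16)), Rational(1, 2))))) = Add(-2535946, Mul(-1, Mul(316, Pow(Add(5, -13), Rational(1, 2))))) = Add(-2535946, Mul(-1, Mul(316, Pow(-8, Rational(1, 2))))) = Add(-2535946, Mul(-1, Mul(316, Mul(2, I, Pow(2, Rational(1, 2)))))) = Add(-2535946, Mul(-1, Mul(632, I, Pow(2, Rational(1, 2))))) = Add(-2535946, Mul(-632, I, Pow(2, Rational(1, 2))))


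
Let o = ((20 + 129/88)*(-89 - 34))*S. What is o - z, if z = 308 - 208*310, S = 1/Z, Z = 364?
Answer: 2055325157/32032 ≈ 64165.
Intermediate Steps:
S = 1/364 ≈ 0.0027473
z = -64172 (z = 308 - 64480 = -64172)
o = -232347/32032 (o = ((20 + 129/88)*(-89 - 34))*(1/364) = ((20 + 129*(1/88))*(-123))*(1/364) = ((20 + 129/88)*(-123))*(1/364) = ((1889/88)*(-123))*(1/364) = -232347/88*1/364 = -232347/32032 ≈ -7.2536)
o - z = -232347/32032 - 1*(-64172) = -232347/32032 + 64172 = 2055325157/32032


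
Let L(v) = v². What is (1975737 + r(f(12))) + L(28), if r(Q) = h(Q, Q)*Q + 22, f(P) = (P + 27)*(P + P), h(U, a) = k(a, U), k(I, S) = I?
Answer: 2852639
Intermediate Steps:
h(U, a) = a
f(P) = 2*P*(27 + P) (f(P) = (27 + P)*(2*P) = 2*P*(27 + P))
r(Q) = 22 + Q² (r(Q) = Q*Q + 22 = Q² + 22 = 22 + Q²)
(1975737 + r(f(12))) + L(28) = (1975737 + (22 + (2*12*(27 + 12))²)) + 28² = (1975737 + (22 + (2*12*39)²)) + 784 = (1975737 + (22 + 936²)) + 784 = (1975737 + (22 + 876096)) + 784 = (1975737 + 876118) + 784 = 2851855 + 784 = 2852639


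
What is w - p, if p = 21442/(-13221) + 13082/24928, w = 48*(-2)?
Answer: -15638733697/164786544 ≈ -94.903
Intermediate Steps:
w = -96
p = -180774527/164786544 (p = 21442*(-1/13221) + 13082*(1/24928) = -21442/13221 + 6541/12464 = -180774527/164786544 ≈ -1.0970)
w - p = -96 - 1*(-180774527/164786544) = -96 + 180774527/164786544 = -15638733697/164786544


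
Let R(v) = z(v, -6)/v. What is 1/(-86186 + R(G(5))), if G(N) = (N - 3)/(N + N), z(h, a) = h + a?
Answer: -1/86215 ≈ -1.1599e-5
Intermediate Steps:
z(h, a) = a + h
G(N) = (-3 + N)/(2*N) (G(N) = (-3 + N)/((2*N)) = (-3 + N)*(1/(2*N)) = (-3 + N)/(2*N))
R(v) = (-6 + v)/v
1/(-86186 + R(G(5))) = 1/(-86186 + (-6 + (½)*(-3 + 5)/5)/(((½)*(-3 + 5)/5))) = 1/(-86186 + (-6 + (½)*(⅕)*2)/(((½)*(⅕)*2))) = 1/(-86186 + (-6 + ⅕)/(⅕)) = 1/(-86186 + 5*(-29/5)) = 1/(-86186 - 29) = 1/(-86215) = -1/86215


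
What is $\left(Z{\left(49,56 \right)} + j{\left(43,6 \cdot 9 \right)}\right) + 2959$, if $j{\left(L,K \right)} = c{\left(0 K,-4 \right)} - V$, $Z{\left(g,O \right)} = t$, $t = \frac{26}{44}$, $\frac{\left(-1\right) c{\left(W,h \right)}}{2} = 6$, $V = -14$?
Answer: $\frac{65155}{22} \approx 2961.6$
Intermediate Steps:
$c{\left(W,h \right)} = -12$ ($c{\left(W,h \right)} = \left(-2\right) 6 = -12$)
$t = \frac{13}{22}$ ($t = 26 \cdot \frac{1}{44} = \frac{13}{22} \approx 0.59091$)
$Z{\left(g,O \right)} = \frac{13}{22}$
$j{\left(L,K \right)} = 2$ ($j{\left(L,K \right)} = -12 - -14 = -12 + 14 = 2$)
$\left(Z{\left(49,56 \right)} + j{\left(43,6 \cdot 9 \right)}\right) + 2959 = \left(\frac{13}{22} + 2\right) + 2959 = \frac{57}{22} + 2959 = \frac{65155}{22}$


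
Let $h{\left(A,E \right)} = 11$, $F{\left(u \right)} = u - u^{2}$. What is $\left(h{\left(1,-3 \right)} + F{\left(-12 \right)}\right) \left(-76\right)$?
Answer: $11020$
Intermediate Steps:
$\left(h{\left(1,-3 \right)} + F{\left(-12 \right)}\right) \left(-76\right) = \left(11 - 12 \left(1 - -12\right)\right) \left(-76\right) = \left(11 - 12 \left(1 + 12\right)\right) \left(-76\right) = \left(11 - 156\right) \left(-76\right) = \left(-145\right) \left(-76\right) = 11020$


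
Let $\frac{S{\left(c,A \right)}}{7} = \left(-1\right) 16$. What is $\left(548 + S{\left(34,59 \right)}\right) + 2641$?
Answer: $3077$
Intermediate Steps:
$S{\left(c,A \right)} = -112$ ($S{\left(c,A \right)} = 7 \left(\left(-1\right) 16\right) = 7 \left(-16\right) = -112$)
$\left(548 + S{\left(34,59 \right)}\right) + 2641 = \left(548 - 112\right) + 2641 = 436 + 2641 = 3077$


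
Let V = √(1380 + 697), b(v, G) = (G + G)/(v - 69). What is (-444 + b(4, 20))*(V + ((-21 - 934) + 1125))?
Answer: -982600/13 - 5780*√2077/13 ≈ -95848.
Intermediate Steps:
b(v, G) = 2*G/(-69 + v) (b(v, G) = (2*G)/(-69 + v) = 2*G/(-69 + v))
V = √2077 ≈ 45.574
(-444 + b(4, 20))*(V + ((-21 - 934) + 1125)) = (-444 + 2*20/(-69 + 4))*(√2077 + ((-21 - 934) + 1125)) = (-444 + 2*20/(-65))*(√2077 + (-955 + 1125)) = (-444 + 2*20*(-1/65))*(√2077 + 170) = (-444 - 8/13)*(170 + √2077) = -5780*(170 + √2077)/13 = -982600/13 - 5780*√2077/13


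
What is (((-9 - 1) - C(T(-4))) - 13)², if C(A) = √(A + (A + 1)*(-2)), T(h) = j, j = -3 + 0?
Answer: 576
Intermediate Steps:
j = -3
T(h) = -3
C(A) = √(-2 - A) (C(A) = √(A + (1 + A)*(-2)) = √(A + (-2 - 2*A)) = √(-2 - A))
(((-9 - 1) - C(T(-4))) - 13)² = (((-9 - 1) - √(-2 - 1*(-3))) - 13)² = ((-10 - √(-2 + 3)) - 13)² = ((-10 - √1) - 13)² = ((-10 - 1*1) - 13)² = ((-10 - 1) - 13)² = (-11 - 13)² = (-24)² = 576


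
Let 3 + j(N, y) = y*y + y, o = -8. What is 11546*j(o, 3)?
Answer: 103914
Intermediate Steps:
j(N, y) = -3 + y + y² (j(N, y) = -3 + (y*y + y) = -3 + (y² + y) = -3 + (y + y²) = -3 + y + y²)
11546*j(o, 3) = 11546*(-3 + 3 + 3²) = 11546*(-3 + 3 + 9) = 11546*9 = 103914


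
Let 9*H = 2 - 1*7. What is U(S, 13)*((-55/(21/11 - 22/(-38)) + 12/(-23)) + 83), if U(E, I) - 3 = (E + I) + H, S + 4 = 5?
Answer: 1781069/1794 ≈ 992.79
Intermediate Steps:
S = 1 (S = -4 + 5 = 1)
H = -5/9 (H = (2 - 1*7)/9 = (2 - 7)/9 = (⅑)*(-5) = -5/9 ≈ -0.55556)
U(E, I) = 22/9 + E + I (U(E, I) = 3 + ((E + I) - 5/9) = 3 + (-5/9 + E + I) = 22/9 + E + I)
U(S, 13)*((-55/(21/11 - 22/(-38)) + 12/(-23)) + 83) = (22/9 + 1 + 13)*((-55/(21/11 - 22/(-38)) + 12/(-23)) + 83) = 148*((-55/(21*(1/11) - 22*(-1/38)) + 12*(-1/23)) + 83)/9 = 148*((-55/(21/11 + 11/19) - 12/23) + 83)/9 = 148*((-55/520/209 - 12/23) + 83)/9 = 148*((-55*209/520 - 12/23) + 83)/9 = 148*((-2299/104 - 12/23) + 83)/9 = 148*(-54125/2392 + 83)/9 = (148/9)*(144411/2392) = 1781069/1794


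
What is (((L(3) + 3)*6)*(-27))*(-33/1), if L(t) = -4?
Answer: -5346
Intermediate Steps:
(((L(3) + 3)*6)*(-27))*(-33/1) = (((-4 + 3)*6)*(-27))*(-33/1) = (-1*6*(-27))*(-33*1) = -6*(-27)*(-33) = 162*(-33) = -5346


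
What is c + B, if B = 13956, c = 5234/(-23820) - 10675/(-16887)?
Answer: 311885762499/22347130 ≈ 13956.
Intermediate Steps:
c = 9216219/22347130 (c = 5234*(-1/23820) - 10675*(-1/16887) = -2617/11910 + 10675/16887 = 9216219/22347130 ≈ 0.41241)
c + B = 9216219/22347130 + 13956 = 311885762499/22347130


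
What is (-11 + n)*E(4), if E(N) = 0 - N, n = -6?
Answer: 68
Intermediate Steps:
E(N) = -N
(-11 + n)*E(4) = (-11 - 6)*(-1*4) = -17*(-4) = 68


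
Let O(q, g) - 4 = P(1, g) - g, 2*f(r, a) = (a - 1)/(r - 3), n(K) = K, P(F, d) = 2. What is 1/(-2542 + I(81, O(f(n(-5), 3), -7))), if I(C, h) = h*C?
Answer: -1/1489 ≈ -0.00067159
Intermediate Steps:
f(r, a) = (-1 + a)/(2*(-3 + r)) (f(r, a) = ((a - 1)/(r - 3))/2 = ((-1 + a)/(-3 + r))/2 = (-1 + a)/(2*(-3 + r)))
O(q, g) = 6 - g (O(q, g) = 4 + (2 - g) = 6 - g)
I(C, h) = C*h
1/(-2542 + I(81, O(f(n(-5), 3), -7))) = 1/(-2542 + 81*(6 - 1*(-7))) = 1/(-2542 + 81*(6 + 7)) = 1/(-2542 + 81*13) = 1/(-2542 + 1053) = 1/(-1489) = -1/1489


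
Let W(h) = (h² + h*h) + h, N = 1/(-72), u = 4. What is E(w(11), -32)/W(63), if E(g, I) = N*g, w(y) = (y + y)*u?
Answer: -11/72009 ≈ -0.00015276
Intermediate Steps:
N = -1/72 ≈ -0.013889
W(h) = h + 2*h² (W(h) = (h² + h²) + h = 2*h² + h = h + 2*h²)
w(y) = 8*y (w(y) = (y + y)*4 = (2*y)*4 = 8*y)
E(g, I) = -g/72
E(w(11), -32)/W(63) = (-11/9)/((63*(1 + 2*63))) = (-1/72*88)/((63*(1 + 126))) = -11/(9*(63*127)) = -11/9/8001 = -11/9*1/8001 = -11/72009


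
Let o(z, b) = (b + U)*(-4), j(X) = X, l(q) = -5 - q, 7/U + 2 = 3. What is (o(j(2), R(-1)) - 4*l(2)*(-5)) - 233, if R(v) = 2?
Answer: -409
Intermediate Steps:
U = 7 (U = 7/(-2 + 3) = 7/1 = 7*1 = 7)
o(z, b) = -28 - 4*b (o(z, b) = (b + 7)*(-4) = (7 + b)*(-4) = -28 - 4*b)
(o(j(2), R(-1)) - 4*l(2)*(-5)) - 233 = ((-28 - 4*2) - 4*(-5 - 1*2)*(-5)) - 233 = ((-28 - 8) - 4*(-5 - 2)*(-5)) - 233 = (-36 - 4*(-7)*(-5)) - 233 = (-36 + 28*(-5)) - 233 = (-36 - 140) - 233 = -176 - 233 = -409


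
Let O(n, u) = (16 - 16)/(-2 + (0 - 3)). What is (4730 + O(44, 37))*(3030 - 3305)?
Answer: -1300750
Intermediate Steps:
O(n, u) = 0 (O(n, u) = 0/(-2 - 3) = 0/(-5) = 0*(-⅕) = 0)
(4730 + O(44, 37))*(3030 - 3305) = (4730 + 0)*(3030 - 3305) = 4730*(-275) = -1300750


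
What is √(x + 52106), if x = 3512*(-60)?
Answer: I*√158614 ≈ 398.26*I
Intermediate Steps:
x = -210720
√(x + 52106) = √(-210720 + 52106) = √(-158614) = I*√158614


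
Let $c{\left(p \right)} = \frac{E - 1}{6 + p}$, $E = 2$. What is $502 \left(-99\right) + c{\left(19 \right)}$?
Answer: $- \frac{1242449}{25} \approx -49698.0$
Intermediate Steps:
$c{\left(p \right)} = \frac{1}{6 + p}$ ($c{\left(p \right)} = \frac{2 - 1}{6 + p} = 1 \frac{1}{6 + p} = \frac{1}{6 + p}$)
$502 \left(-99\right) + c{\left(19 \right)} = 502 \left(-99\right) + \frac{1}{6 + 19} = -49698 + \frac{1}{25} = - \frac{1242449}{25}$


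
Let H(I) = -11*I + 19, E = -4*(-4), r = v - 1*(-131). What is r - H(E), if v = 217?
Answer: 505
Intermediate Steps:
r = 348 (r = 217 - 1*(-131) = 217 + 131 = 348)
E = 16
H(I) = 19 - 11*I
r - H(E) = 348 - (19 - 11*16) = 348 - (19 - 176) = 348 - 1*(-157) = 348 + 157 = 505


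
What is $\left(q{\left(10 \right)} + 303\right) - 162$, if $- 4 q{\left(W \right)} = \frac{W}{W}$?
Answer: $\frac{563}{4} \approx 140.75$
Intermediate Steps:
$q{\left(W \right)} = - \frac{1}{4}$ ($q{\left(W \right)} = - \frac{W \frac{1}{W}}{4} = \left(- \frac{1}{4}\right) 1 = - \frac{1}{4}$)
$\left(q{\left(10 \right)} + 303\right) - 162 = \left(- \frac{1}{4} + 303\right) - 162 = \frac{1211}{4} - 162 = \frac{563}{4}$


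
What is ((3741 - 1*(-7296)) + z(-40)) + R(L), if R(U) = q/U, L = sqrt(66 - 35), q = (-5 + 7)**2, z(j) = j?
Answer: 10997 + 4*sqrt(31)/31 ≈ 10998.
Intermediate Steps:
q = 4 (q = 2**2 = 4)
L = sqrt(31) ≈ 5.5678
R(U) = 4/U
((3741 - 1*(-7296)) + z(-40)) + R(L) = ((3741 - 1*(-7296)) - 40) + 4/(sqrt(31)) = ((3741 + 7296) - 40) + 4*(sqrt(31)/31) = (11037 - 40) + 4*sqrt(31)/31 = 10997 + 4*sqrt(31)/31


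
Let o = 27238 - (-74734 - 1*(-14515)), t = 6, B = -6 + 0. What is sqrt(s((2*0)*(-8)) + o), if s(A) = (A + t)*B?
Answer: sqrt(87421) ≈ 295.67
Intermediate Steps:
B = -6
o = 87457 (o = 27238 - (-74734 + 14515) = 27238 - 1*(-60219) = 27238 + 60219 = 87457)
s(A) = -36 - 6*A (s(A) = (A + 6)*(-6) = (6 + A)*(-6) = -36 - 6*A)
sqrt(s((2*0)*(-8)) + o) = sqrt((-36 - 6*2*0*(-8)) + 87457) = sqrt((-36 - 0*(-8)) + 87457) = sqrt((-36 - 6*0) + 87457) = sqrt((-36 + 0) + 87457) = sqrt(-36 + 87457) = sqrt(87421)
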